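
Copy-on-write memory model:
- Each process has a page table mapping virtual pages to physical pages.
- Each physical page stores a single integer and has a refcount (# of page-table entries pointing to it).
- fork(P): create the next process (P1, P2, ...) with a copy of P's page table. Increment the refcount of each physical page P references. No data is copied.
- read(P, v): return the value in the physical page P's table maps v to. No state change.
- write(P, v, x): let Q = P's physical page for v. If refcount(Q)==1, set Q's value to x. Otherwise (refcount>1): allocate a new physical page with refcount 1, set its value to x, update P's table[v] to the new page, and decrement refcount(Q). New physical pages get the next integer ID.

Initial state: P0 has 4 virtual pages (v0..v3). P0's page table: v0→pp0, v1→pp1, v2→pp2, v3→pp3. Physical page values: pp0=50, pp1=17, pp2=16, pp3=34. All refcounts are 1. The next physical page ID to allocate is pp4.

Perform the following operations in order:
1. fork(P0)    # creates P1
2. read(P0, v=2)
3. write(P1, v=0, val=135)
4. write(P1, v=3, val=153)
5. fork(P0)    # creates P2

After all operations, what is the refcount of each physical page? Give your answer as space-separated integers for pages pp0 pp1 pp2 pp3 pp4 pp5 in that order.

Answer: 2 3 3 2 1 1

Derivation:
Op 1: fork(P0) -> P1. 4 ppages; refcounts: pp0:2 pp1:2 pp2:2 pp3:2
Op 2: read(P0, v2) -> 16. No state change.
Op 3: write(P1, v0, 135). refcount(pp0)=2>1 -> COPY to pp4. 5 ppages; refcounts: pp0:1 pp1:2 pp2:2 pp3:2 pp4:1
Op 4: write(P1, v3, 153). refcount(pp3)=2>1 -> COPY to pp5. 6 ppages; refcounts: pp0:1 pp1:2 pp2:2 pp3:1 pp4:1 pp5:1
Op 5: fork(P0) -> P2. 6 ppages; refcounts: pp0:2 pp1:3 pp2:3 pp3:2 pp4:1 pp5:1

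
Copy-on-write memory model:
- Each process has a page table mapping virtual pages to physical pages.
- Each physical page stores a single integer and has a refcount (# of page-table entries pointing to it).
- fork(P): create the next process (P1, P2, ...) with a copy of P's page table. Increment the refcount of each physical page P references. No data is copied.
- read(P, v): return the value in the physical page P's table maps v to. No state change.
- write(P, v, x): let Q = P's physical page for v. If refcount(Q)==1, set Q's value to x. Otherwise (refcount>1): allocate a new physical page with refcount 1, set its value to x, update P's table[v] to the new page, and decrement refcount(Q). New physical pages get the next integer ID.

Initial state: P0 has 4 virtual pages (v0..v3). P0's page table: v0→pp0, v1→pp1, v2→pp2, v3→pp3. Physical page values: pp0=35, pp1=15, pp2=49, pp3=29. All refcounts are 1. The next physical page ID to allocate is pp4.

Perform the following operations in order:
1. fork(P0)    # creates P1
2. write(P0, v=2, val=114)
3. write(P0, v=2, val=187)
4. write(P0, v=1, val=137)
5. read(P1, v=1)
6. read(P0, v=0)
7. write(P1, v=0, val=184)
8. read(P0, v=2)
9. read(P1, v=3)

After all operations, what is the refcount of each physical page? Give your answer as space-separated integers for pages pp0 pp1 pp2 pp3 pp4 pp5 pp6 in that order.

Answer: 1 1 1 2 1 1 1

Derivation:
Op 1: fork(P0) -> P1. 4 ppages; refcounts: pp0:2 pp1:2 pp2:2 pp3:2
Op 2: write(P0, v2, 114). refcount(pp2)=2>1 -> COPY to pp4. 5 ppages; refcounts: pp0:2 pp1:2 pp2:1 pp3:2 pp4:1
Op 3: write(P0, v2, 187). refcount(pp4)=1 -> write in place. 5 ppages; refcounts: pp0:2 pp1:2 pp2:1 pp3:2 pp4:1
Op 4: write(P0, v1, 137). refcount(pp1)=2>1 -> COPY to pp5. 6 ppages; refcounts: pp0:2 pp1:1 pp2:1 pp3:2 pp4:1 pp5:1
Op 5: read(P1, v1) -> 15. No state change.
Op 6: read(P0, v0) -> 35. No state change.
Op 7: write(P1, v0, 184). refcount(pp0)=2>1 -> COPY to pp6. 7 ppages; refcounts: pp0:1 pp1:1 pp2:1 pp3:2 pp4:1 pp5:1 pp6:1
Op 8: read(P0, v2) -> 187. No state change.
Op 9: read(P1, v3) -> 29. No state change.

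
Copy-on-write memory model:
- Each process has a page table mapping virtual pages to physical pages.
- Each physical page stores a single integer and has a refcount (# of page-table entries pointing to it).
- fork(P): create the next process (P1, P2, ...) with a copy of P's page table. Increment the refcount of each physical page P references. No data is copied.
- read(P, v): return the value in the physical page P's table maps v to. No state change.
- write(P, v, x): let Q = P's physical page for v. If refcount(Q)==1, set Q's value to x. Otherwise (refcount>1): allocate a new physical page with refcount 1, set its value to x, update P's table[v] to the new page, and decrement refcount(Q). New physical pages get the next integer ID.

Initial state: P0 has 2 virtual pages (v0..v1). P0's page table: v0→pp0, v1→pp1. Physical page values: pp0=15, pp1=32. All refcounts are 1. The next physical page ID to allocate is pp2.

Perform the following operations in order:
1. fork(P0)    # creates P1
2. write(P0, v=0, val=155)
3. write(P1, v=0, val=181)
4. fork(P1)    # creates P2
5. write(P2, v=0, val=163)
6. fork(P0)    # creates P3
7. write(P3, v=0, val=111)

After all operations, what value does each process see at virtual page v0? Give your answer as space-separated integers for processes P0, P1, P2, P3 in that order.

Answer: 155 181 163 111

Derivation:
Op 1: fork(P0) -> P1. 2 ppages; refcounts: pp0:2 pp1:2
Op 2: write(P0, v0, 155). refcount(pp0)=2>1 -> COPY to pp2. 3 ppages; refcounts: pp0:1 pp1:2 pp2:1
Op 3: write(P1, v0, 181). refcount(pp0)=1 -> write in place. 3 ppages; refcounts: pp0:1 pp1:2 pp2:1
Op 4: fork(P1) -> P2. 3 ppages; refcounts: pp0:2 pp1:3 pp2:1
Op 5: write(P2, v0, 163). refcount(pp0)=2>1 -> COPY to pp3. 4 ppages; refcounts: pp0:1 pp1:3 pp2:1 pp3:1
Op 6: fork(P0) -> P3. 4 ppages; refcounts: pp0:1 pp1:4 pp2:2 pp3:1
Op 7: write(P3, v0, 111). refcount(pp2)=2>1 -> COPY to pp4. 5 ppages; refcounts: pp0:1 pp1:4 pp2:1 pp3:1 pp4:1
P0: v0 -> pp2 = 155
P1: v0 -> pp0 = 181
P2: v0 -> pp3 = 163
P3: v0 -> pp4 = 111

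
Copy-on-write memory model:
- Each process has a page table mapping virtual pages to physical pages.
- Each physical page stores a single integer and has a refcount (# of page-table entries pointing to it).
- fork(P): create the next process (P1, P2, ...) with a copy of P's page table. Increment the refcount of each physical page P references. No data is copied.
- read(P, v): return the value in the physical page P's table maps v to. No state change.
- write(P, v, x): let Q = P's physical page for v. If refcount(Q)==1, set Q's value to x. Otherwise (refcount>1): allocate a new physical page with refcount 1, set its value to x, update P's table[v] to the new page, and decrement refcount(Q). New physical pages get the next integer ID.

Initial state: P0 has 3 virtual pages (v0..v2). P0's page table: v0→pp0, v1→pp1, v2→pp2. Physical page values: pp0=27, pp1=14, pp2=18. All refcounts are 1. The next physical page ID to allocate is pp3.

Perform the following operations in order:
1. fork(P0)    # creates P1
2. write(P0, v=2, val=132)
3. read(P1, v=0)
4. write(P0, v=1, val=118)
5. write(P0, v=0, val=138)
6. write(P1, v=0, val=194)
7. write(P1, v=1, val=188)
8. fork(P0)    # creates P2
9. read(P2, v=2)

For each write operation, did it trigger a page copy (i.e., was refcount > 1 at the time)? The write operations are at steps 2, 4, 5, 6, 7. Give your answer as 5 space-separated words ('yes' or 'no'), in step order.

Op 1: fork(P0) -> P1. 3 ppages; refcounts: pp0:2 pp1:2 pp2:2
Op 2: write(P0, v2, 132). refcount(pp2)=2>1 -> COPY to pp3. 4 ppages; refcounts: pp0:2 pp1:2 pp2:1 pp3:1
Op 3: read(P1, v0) -> 27. No state change.
Op 4: write(P0, v1, 118). refcount(pp1)=2>1 -> COPY to pp4. 5 ppages; refcounts: pp0:2 pp1:1 pp2:1 pp3:1 pp4:1
Op 5: write(P0, v0, 138). refcount(pp0)=2>1 -> COPY to pp5. 6 ppages; refcounts: pp0:1 pp1:1 pp2:1 pp3:1 pp4:1 pp5:1
Op 6: write(P1, v0, 194). refcount(pp0)=1 -> write in place. 6 ppages; refcounts: pp0:1 pp1:1 pp2:1 pp3:1 pp4:1 pp5:1
Op 7: write(P1, v1, 188). refcount(pp1)=1 -> write in place. 6 ppages; refcounts: pp0:1 pp1:1 pp2:1 pp3:1 pp4:1 pp5:1
Op 8: fork(P0) -> P2. 6 ppages; refcounts: pp0:1 pp1:1 pp2:1 pp3:2 pp4:2 pp5:2
Op 9: read(P2, v2) -> 132. No state change.

yes yes yes no no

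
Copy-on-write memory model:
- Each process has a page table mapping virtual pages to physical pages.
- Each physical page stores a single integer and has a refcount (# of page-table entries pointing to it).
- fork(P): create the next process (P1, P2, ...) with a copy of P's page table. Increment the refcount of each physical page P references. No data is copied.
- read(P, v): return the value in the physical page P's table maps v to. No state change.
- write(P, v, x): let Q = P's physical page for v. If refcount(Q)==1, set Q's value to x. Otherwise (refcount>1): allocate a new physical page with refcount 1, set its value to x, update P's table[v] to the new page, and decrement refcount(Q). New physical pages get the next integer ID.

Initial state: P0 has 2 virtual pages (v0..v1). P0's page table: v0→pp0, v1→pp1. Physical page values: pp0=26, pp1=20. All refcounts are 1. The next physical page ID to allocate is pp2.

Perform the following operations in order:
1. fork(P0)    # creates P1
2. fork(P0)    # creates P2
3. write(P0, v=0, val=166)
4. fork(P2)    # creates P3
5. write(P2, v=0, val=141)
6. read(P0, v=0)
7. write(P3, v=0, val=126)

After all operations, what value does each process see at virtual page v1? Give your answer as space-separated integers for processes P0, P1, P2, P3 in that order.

Op 1: fork(P0) -> P1. 2 ppages; refcounts: pp0:2 pp1:2
Op 2: fork(P0) -> P2. 2 ppages; refcounts: pp0:3 pp1:3
Op 3: write(P0, v0, 166). refcount(pp0)=3>1 -> COPY to pp2. 3 ppages; refcounts: pp0:2 pp1:3 pp2:1
Op 4: fork(P2) -> P3. 3 ppages; refcounts: pp0:3 pp1:4 pp2:1
Op 5: write(P2, v0, 141). refcount(pp0)=3>1 -> COPY to pp3. 4 ppages; refcounts: pp0:2 pp1:4 pp2:1 pp3:1
Op 6: read(P0, v0) -> 166. No state change.
Op 7: write(P3, v0, 126). refcount(pp0)=2>1 -> COPY to pp4. 5 ppages; refcounts: pp0:1 pp1:4 pp2:1 pp3:1 pp4:1
P0: v1 -> pp1 = 20
P1: v1 -> pp1 = 20
P2: v1 -> pp1 = 20
P3: v1 -> pp1 = 20

Answer: 20 20 20 20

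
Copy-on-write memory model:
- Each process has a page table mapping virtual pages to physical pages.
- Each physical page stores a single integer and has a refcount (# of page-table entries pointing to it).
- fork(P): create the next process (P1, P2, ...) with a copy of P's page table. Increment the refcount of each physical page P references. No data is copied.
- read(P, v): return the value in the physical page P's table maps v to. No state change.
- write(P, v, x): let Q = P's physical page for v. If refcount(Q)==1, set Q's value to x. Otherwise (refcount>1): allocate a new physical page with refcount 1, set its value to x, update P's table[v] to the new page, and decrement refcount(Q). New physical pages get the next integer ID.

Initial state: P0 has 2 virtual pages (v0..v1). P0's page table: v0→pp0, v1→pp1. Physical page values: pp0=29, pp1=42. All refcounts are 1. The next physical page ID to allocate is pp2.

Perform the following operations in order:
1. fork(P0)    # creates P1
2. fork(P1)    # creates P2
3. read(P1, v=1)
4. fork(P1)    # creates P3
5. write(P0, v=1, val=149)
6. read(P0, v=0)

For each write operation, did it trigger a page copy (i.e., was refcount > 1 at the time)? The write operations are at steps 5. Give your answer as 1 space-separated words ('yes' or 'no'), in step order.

Op 1: fork(P0) -> P1. 2 ppages; refcounts: pp0:2 pp1:2
Op 2: fork(P1) -> P2. 2 ppages; refcounts: pp0:3 pp1:3
Op 3: read(P1, v1) -> 42. No state change.
Op 4: fork(P1) -> P3. 2 ppages; refcounts: pp0:4 pp1:4
Op 5: write(P0, v1, 149). refcount(pp1)=4>1 -> COPY to pp2. 3 ppages; refcounts: pp0:4 pp1:3 pp2:1
Op 6: read(P0, v0) -> 29. No state change.

yes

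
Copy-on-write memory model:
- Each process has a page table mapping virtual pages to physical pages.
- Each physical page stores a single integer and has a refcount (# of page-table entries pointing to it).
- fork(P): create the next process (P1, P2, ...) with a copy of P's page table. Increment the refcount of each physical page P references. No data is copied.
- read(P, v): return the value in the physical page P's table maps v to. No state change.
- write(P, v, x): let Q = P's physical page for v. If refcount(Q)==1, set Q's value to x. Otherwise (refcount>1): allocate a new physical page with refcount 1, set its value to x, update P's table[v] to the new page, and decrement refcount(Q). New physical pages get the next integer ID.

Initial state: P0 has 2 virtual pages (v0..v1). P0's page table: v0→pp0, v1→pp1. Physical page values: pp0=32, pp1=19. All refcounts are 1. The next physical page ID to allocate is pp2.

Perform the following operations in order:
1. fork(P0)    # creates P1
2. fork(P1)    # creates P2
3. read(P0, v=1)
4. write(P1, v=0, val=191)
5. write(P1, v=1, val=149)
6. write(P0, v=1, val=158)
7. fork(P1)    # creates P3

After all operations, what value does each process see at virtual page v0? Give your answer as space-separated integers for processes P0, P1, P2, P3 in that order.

Op 1: fork(P0) -> P1. 2 ppages; refcounts: pp0:2 pp1:2
Op 2: fork(P1) -> P2. 2 ppages; refcounts: pp0:3 pp1:3
Op 3: read(P0, v1) -> 19. No state change.
Op 4: write(P1, v0, 191). refcount(pp0)=3>1 -> COPY to pp2. 3 ppages; refcounts: pp0:2 pp1:3 pp2:1
Op 5: write(P1, v1, 149). refcount(pp1)=3>1 -> COPY to pp3. 4 ppages; refcounts: pp0:2 pp1:2 pp2:1 pp3:1
Op 6: write(P0, v1, 158). refcount(pp1)=2>1 -> COPY to pp4. 5 ppages; refcounts: pp0:2 pp1:1 pp2:1 pp3:1 pp4:1
Op 7: fork(P1) -> P3. 5 ppages; refcounts: pp0:2 pp1:1 pp2:2 pp3:2 pp4:1
P0: v0 -> pp0 = 32
P1: v0 -> pp2 = 191
P2: v0 -> pp0 = 32
P3: v0 -> pp2 = 191

Answer: 32 191 32 191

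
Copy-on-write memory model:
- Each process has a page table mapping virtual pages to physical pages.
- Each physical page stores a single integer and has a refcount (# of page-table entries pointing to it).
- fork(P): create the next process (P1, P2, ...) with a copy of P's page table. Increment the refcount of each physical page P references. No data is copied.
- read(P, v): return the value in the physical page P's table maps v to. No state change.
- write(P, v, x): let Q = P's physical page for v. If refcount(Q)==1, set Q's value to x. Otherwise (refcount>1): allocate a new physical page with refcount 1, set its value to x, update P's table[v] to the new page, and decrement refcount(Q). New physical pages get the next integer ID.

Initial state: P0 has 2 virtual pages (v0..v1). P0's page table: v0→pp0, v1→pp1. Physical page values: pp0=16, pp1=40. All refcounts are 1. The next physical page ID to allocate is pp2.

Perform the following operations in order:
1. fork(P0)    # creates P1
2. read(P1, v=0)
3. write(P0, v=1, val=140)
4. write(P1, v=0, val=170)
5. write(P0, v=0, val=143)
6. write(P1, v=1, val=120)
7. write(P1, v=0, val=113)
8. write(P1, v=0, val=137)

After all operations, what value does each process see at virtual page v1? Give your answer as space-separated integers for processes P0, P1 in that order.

Op 1: fork(P0) -> P1. 2 ppages; refcounts: pp0:2 pp1:2
Op 2: read(P1, v0) -> 16. No state change.
Op 3: write(P0, v1, 140). refcount(pp1)=2>1 -> COPY to pp2. 3 ppages; refcounts: pp0:2 pp1:1 pp2:1
Op 4: write(P1, v0, 170). refcount(pp0)=2>1 -> COPY to pp3. 4 ppages; refcounts: pp0:1 pp1:1 pp2:1 pp3:1
Op 5: write(P0, v0, 143). refcount(pp0)=1 -> write in place. 4 ppages; refcounts: pp0:1 pp1:1 pp2:1 pp3:1
Op 6: write(P1, v1, 120). refcount(pp1)=1 -> write in place. 4 ppages; refcounts: pp0:1 pp1:1 pp2:1 pp3:1
Op 7: write(P1, v0, 113). refcount(pp3)=1 -> write in place. 4 ppages; refcounts: pp0:1 pp1:1 pp2:1 pp3:1
Op 8: write(P1, v0, 137). refcount(pp3)=1 -> write in place. 4 ppages; refcounts: pp0:1 pp1:1 pp2:1 pp3:1
P0: v1 -> pp2 = 140
P1: v1 -> pp1 = 120

Answer: 140 120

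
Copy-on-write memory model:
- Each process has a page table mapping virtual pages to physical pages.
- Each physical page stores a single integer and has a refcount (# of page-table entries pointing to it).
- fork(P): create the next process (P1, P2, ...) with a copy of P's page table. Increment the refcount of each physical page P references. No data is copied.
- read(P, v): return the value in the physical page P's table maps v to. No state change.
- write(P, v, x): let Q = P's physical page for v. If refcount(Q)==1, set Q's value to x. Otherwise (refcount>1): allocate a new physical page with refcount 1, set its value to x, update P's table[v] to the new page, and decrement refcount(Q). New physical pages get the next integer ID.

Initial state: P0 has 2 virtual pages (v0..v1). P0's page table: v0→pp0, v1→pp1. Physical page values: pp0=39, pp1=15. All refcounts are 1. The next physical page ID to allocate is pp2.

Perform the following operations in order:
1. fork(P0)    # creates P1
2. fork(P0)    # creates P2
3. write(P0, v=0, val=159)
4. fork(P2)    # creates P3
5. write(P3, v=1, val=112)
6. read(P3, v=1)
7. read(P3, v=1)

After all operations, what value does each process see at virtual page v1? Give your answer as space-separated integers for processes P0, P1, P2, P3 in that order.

Op 1: fork(P0) -> P1. 2 ppages; refcounts: pp0:2 pp1:2
Op 2: fork(P0) -> P2. 2 ppages; refcounts: pp0:3 pp1:3
Op 3: write(P0, v0, 159). refcount(pp0)=3>1 -> COPY to pp2. 3 ppages; refcounts: pp0:2 pp1:3 pp2:1
Op 4: fork(P2) -> P3. 3 ppages; refcounts: pp0:3 pp1:4 pp2:1
Op 5: write(P3, v1, 112). refcount(pp1)=4>1 -> COPY to pp3. 4 ppages; refcounts: pp0:3 pp1:3 pp2:1 pp3:1
Op 6: read(P3, v1) -> 112. No state change.
Op 7: read(P3, v1) -> 112. No state change.
P0: v1 -> pp1 = 15
P1: v1 -> pp1 = 15
P2: v1 -> pp1 = 15
P3: v1 -> pp3 = 112

Answer: 15 15 15 112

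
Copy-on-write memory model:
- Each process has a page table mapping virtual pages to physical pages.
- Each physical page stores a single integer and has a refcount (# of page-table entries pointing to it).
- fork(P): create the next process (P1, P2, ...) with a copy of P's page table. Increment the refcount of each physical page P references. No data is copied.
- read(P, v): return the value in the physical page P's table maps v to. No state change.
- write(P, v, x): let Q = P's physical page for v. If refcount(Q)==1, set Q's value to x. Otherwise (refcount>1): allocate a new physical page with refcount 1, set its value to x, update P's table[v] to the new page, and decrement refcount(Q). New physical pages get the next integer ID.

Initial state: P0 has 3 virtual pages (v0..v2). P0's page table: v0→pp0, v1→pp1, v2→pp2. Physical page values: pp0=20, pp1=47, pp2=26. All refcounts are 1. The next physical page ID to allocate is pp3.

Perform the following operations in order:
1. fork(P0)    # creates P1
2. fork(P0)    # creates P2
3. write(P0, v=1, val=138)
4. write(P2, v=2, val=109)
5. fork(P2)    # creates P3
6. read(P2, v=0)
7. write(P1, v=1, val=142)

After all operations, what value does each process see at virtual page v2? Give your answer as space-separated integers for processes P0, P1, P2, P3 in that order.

Answer: 26 26 109 109

Derivation:
Op 1: fork(P0) -> P1. 3 ppages; refcounts: pp0:2 pp1:2 pp2:2
Op 2: fork(P0) -> P2. 3 ppages; refcounts: pp0:3 pp1:3 pp2:3
Op 3: write(P0, v1, 138). refcount(pp1)=3>1 -> COPY to pp3. 4 ppages; refcounts: pp0:3 pp1:2 pp2:3 pp3:1
Op 4: write(P2, v2, 109). refcount(pp2)=3>1 -> COPY to pp4. 5 ppages; refcounts: pp0:3 pp1:2 pp2:2 pp3:1 pp4:1
Op 5: fork(P2) -> P3. 5 ppages; refcounts: pp0:4 pp1:3 pp2:2 pp3:1 pp4:2
Op 6: read(P2, v0) -> 20. No state change.
Op 7: write(P1, v1, 142). refcount(pp1)=3>1 -> COPY to pp5. 6 ppages; refcounts: pp0:4 pp1:2 pp2:2 pp3:1 pp4:2 pp5:1
P0: v2 -> pp2 = 26
P1: v2 -> pp2 = 26
P2: v2 -> pp4 = 109
P3: v2 -> pp4 = 109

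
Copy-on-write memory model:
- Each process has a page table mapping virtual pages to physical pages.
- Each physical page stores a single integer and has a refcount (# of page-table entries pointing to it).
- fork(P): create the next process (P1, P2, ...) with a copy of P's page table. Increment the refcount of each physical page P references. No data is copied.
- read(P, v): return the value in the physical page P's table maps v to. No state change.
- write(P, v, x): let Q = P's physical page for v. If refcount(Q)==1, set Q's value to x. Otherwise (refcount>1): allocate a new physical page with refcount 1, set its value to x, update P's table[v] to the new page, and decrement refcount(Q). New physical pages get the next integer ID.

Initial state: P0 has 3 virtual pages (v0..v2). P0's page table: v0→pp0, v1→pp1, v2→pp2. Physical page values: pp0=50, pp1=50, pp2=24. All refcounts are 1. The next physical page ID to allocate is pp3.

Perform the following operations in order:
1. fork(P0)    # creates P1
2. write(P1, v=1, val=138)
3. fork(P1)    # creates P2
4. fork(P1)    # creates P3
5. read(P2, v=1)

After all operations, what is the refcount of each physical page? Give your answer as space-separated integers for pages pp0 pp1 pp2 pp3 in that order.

Answer: 4 1 4 3

Derivation:
Op 1: fork(P0) -> P1. 3 ppages; refcounts: pp0:2 pp1:2 pp2:2
Op 2: write(P1, v1, 138). refcount(pp1)=2>1 -> COPY to pp3. 4 ppages; refcounts: pp0:2 pp1:1 pp2:2 pp3:1
Op 3: fork(P1) -> P2. 4 ppages; refcounts: pp0:3 pp1:1 pp2:3 pp3:2
Op 4: fork(P1) -> P3. 4 ppages; refcounts: pp0:4 pp1:1 pp2:4 pp3:3
Op 5: read(P2, v1) -> 138. No state change.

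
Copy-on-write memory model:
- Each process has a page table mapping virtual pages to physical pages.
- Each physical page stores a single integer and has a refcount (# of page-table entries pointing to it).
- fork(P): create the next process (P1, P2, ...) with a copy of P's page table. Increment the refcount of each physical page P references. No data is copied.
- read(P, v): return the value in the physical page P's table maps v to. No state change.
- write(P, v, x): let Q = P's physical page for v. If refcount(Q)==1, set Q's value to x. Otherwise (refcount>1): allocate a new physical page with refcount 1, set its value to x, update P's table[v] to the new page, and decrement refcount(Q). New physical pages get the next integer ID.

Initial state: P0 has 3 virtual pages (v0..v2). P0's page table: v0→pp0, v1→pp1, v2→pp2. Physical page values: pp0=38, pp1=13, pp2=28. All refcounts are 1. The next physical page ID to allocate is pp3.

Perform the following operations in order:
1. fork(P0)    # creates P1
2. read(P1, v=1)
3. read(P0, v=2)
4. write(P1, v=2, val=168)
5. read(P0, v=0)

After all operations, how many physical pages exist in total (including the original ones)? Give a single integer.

Answer: 4

Derivation:
Op 1: fork(P0) -> P1. 3 ppages; refcounts: pp0:2 pp1:2 pp2:2
Op 2: read(P1, v1) -> 13. No state change.
Op 3: read(P0, v2) -> 28. No state change.
Op 4: write(P1, v2, 168). refcount(pp2)=2>1 -> COPY to pp3. 4 ppages; refcounts: pp0:2 pp1:2 pp2:1 pp3:1
Op 5: read(P0, v0) -> 38. No state change.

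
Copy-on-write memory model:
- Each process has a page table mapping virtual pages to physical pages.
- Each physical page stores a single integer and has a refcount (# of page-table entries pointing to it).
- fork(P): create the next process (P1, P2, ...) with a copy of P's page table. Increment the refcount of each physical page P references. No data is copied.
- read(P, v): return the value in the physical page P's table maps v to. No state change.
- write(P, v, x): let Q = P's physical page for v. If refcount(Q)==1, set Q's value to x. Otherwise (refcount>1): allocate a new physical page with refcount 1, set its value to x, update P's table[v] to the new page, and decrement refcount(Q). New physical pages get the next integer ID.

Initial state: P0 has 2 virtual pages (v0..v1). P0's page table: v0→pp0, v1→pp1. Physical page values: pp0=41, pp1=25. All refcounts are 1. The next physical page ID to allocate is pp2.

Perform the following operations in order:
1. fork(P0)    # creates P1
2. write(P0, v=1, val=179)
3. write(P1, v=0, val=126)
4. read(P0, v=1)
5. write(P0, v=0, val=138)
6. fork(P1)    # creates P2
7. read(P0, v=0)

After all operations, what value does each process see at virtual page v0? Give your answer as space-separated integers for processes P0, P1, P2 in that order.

Op 1: fork(P0) -> P1. 2 ppages; refcounts: pp0:2 pp1:2
Op 2: write(P0, v1, 179). refcount(pp1)=2>1 -> COPY to pp2. 3 ppages; refcounts: pp0:2 pp1:1 pp2:1
Op 3: write(P1, v0, 126). refcount(pp0)=2>1 -> COPY to pp3. 4 ppages; refcounts: pp0:1 pp1:1 pp2:1 pp3:1
Op 4: read(P0, v1) -> 179. No state change.
Op 5: write(P0, v0, 138). refcount(pp0)=1 -> write in place. 4 ppages; refcounts: pp0:1 pp1:1 pp2:1 pp3:1
Op 6: fork(P1) -> P2. 4 ppages; refcounts: pp0:1 pp1:2 pp2:1 pp3:2
Op 7: read(P0, v0) -> 138. No state change.
P0: v0 -> pp0 = 138
P1: v0 -> pp3 = 126
P2: v0 -> pp3 = 126

Answer: 138 126 126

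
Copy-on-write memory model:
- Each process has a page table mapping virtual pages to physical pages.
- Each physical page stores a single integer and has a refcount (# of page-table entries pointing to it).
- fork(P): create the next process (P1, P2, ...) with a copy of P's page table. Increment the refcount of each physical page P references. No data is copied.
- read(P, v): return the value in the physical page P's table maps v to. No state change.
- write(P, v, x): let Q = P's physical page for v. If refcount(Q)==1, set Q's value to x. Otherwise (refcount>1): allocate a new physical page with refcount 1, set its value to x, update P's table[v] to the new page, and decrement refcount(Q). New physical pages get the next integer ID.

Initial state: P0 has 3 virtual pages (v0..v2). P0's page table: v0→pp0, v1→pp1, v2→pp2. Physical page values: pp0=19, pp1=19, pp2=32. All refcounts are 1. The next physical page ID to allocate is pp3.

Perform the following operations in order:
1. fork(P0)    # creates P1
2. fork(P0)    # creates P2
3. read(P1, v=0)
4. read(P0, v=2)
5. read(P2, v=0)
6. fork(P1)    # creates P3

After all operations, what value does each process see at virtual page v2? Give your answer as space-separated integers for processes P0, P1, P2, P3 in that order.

Op 1: fork(P0) -> P1. 3 ppages; refcounts: pp0:2 pp1:2 pp2:2
Op 2: fork(P0) -> P2. 3 ppages; refcounts: pp0:3 pp1:3 pp2:3
Op 3: read(P1, v0) -> 19. No state change.
Op 4: read(P0, v2) -> 32. No state change.
Op 5: read(P2, v0) -> 19. No state change.
Op 6: fork(P1) -> P3. 3 ppages; refcounts: pp0:4 pp1:4 pp2:4
P0: v2 -> pp2 = 32
P1: v2 -> pp2 = 32
P2: v2 -> pp2 = 32
P3: v2 -> pp2 = 32

Answer: 32 32 32 32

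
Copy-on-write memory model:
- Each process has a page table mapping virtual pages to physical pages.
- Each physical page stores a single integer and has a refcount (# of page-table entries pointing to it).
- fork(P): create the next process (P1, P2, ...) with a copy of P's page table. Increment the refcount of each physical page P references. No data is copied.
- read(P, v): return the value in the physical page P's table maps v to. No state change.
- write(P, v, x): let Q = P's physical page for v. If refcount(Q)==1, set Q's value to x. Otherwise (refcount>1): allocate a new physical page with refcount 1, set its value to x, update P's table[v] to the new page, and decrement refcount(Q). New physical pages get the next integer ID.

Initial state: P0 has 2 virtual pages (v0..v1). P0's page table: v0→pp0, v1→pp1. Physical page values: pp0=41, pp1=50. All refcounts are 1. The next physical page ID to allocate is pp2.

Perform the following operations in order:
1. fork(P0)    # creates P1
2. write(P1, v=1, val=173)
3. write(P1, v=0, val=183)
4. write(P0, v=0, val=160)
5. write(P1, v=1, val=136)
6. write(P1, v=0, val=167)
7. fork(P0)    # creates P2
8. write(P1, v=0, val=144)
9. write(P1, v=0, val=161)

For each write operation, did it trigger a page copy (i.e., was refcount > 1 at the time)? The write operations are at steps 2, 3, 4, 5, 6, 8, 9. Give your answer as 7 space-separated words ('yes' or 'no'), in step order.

Op 1: fork(P0) -> P1. 2 ppages; refcounts: pp0:2 pp1:2
Op 2: write(P1, v1, 173). refcount(pp1)=2>1 -> COPY to pp2. 3 ppages; refcounts: pp0:2 pp1:1 pp2:1
Op 3: write(P1, v0, 183). refcount(pp0)=2>1 -> COPY to pp3. 4 ppages; refcounts: pp0:1 pp1:1 pp2:1 pp3:1
Op 4: write(P0, v0, 160). refcount(pp0)=1 -> write in place. 4 ppages; refcounts: pp0:1 pp1:1 pp2:1 pp3:1
Op 5: write(P1, v1, 136). refcount(pp2)=1 -> write in place. 4 ppages; refcounts: pp0:1 pp1:1 pp2:1 pp3:1
Op 6: write(P1, v0, 167). refcount(pp3)=1 -> write in place. 4 ppages; refcounts: pp0:1 pp1:1 pp2:1 pp3:1
Op 7: fork(P0) -> P2. 4 ppages; refcounts: pp0:2 pp1:2 pp2:1 pp3:1
Op 8: write(P1, v0, 144). refcount(pp3)=1 -> write in place. 4 ppages; refcounts: pp0:2 pp1:2 pp2:1 pp3:1
Op 9: write(P1, v0, 161). refcount(pp3)=1 -> write in place. 4 ppages; refcounts: pp0:2 pp1:2 pp2:1 pp3:1

yes yes no no no no no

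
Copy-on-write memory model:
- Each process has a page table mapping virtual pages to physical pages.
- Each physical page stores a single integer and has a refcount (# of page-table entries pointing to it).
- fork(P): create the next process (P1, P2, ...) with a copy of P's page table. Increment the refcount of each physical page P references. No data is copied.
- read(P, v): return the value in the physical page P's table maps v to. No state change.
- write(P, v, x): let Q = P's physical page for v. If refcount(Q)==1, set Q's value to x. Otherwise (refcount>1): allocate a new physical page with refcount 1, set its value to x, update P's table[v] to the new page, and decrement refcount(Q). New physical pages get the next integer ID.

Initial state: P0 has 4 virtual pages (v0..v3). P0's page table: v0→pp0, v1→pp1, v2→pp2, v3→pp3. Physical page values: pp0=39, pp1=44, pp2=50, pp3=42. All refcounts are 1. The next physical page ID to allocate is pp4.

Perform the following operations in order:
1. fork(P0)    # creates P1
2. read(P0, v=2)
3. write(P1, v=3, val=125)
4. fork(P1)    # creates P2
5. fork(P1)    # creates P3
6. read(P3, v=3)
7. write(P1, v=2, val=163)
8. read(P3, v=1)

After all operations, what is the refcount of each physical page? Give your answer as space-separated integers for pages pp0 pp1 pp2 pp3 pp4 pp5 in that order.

Answer: 4 4 3 1 3 1

Derivation:
Op 1: fork(P0) -> P1. 4 ppages; refcounts: pp0:2 pp1:2 pp2:2 pp3:2
Op 2: read(P0, v2) -> 50. No state change.
Op 3: write(P1, v3, 125). refcount(pp3)=2>1 -> COPY to pp4. 5 ppages; refcounts: pp0:2 pp1:2 pp2:2 pp3:1 pp4:1
Op 4: fork(P1) -> P2. 5 ppages; refcounts: pp0:3 pp1:3 pp2:3 pp3:1 pp4:2
Op 5: fork(P1) -> P3. 5 ppages; refcounts: pp0:4 pp1:4 pp2:4 pp3:1 pp4:3
Op 6: read(P3, v3) -> 125. No state change.
Op 7: write(P1, v2, 163). refcount(pp2)=4>1 -> COPY to pp5. 6 ppages; refcounts: pp0:4 pp1:4 pp2:3 pp3:1 pp4:3 pp5:1
Op 8: read(P3, v1) -> 44. No state change.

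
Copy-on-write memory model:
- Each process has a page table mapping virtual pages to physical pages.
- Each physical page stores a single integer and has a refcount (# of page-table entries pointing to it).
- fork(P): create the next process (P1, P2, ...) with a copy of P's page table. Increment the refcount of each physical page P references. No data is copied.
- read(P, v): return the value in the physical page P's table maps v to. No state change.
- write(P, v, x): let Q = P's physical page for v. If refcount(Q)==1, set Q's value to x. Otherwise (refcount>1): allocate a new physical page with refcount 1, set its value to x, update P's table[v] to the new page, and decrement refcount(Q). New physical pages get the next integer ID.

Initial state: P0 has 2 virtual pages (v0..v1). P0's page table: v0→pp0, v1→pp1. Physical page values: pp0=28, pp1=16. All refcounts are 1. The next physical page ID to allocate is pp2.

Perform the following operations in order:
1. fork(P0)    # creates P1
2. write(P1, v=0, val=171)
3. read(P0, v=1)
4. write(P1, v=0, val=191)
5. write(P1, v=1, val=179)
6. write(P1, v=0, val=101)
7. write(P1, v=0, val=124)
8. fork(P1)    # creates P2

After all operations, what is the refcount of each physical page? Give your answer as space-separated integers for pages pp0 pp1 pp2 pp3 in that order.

Answer: 1 1 2 2

Derivation:
Op 1: fork(P0) -> P1. 2 ppages; refcounts: pp0:2 pp1:2
Op 2: write(P1, v0, 171). refcount(pp0)=2>1 -> COPY to pp2. 3 ppages; refcounts: pp0:1 pp1:2 pp2:1
Op 3: read(P0, v1) -> 16. No state change.
Op 4: write(P1, v0, 191). refcount(pp2)=1 -> write in place. 3 ppages; refcounts: pp0:1 pp1:2 pp2:1
Op 5: write(P1, v1, 179). refcount(pp1)=2>1 -> COPY to pp3. 4 ppages; refcounts: pp0:1 pp1:1 pp2:1 pp3:1
Op 6: write(P1, v0, 101). refcount(pp2)=1 -> write in place. 4 ppages; refcounts: pp0:1 pp1:1 pp2:1 pp3:1
Op 7: write(P1, v0, 124). refcount(pp2)=1 -> write in place. 4 ppages; refcounts: pp0:1 pp1:1 pp2:1 pp3:1
Op 8: fork(P1) -> P2. 4 ppages; refcounts: pp0:1 pp1:1 pp2:2 pp3:2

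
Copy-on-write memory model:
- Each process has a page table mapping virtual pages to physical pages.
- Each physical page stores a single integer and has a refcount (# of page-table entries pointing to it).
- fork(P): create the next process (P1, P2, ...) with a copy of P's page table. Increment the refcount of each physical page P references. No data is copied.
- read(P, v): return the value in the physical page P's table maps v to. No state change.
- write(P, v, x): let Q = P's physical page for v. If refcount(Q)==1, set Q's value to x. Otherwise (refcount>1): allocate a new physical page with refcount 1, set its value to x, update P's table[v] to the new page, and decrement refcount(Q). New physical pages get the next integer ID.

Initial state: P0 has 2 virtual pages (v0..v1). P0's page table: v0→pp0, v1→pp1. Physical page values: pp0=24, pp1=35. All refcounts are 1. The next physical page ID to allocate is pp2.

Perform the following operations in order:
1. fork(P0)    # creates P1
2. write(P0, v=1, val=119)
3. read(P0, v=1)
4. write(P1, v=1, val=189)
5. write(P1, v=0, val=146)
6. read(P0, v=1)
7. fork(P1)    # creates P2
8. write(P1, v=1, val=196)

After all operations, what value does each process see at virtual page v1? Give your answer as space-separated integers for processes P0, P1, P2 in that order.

Answer: 119 196 189

Derivation:
Op 1: fork(P0) -> P1. 2 ppages; refcounts: pp0:2 pp1:2
Op 2: write(P0, v1, 119). refcount(pp1)=2>1 -> COPY to pp2. 3 ppages; refcounts: pp0:2 pp1:1 pp2:1
Op 3: read(P0, v1) -> 119. No state change.
Op 4: write(P1, v1, 189). refcount(pp1)=1 -> write in place. 3 ppages; refcounts: pp0:2 pp1:1 pp2:1
Op 5: write(P1, v0, 146). refcount(pp0)=2>1 -> COPY to pp3. 4 ppages; refcounts: pp0:1 pp1:1 pp2:1 pp3:1
Op 6: read(P0, v1) -> 119. No state change.
Op 7: fork(P1) -> P2. 4 ppages; refcounts: pp0:1 pp1:2 pp2:1 pp3:2
Op 8: write(P1, v1, 196). refcount(pp1)=2>1 -> COPY to pp4. 5 ppages; refcounts: pp0:1 pp1:1 pp2:1 pp3:2 pp4:1
P0: v1 -> pp2 = 119
P1: v1 -> pp4 = 196
P2: v1 -> pp1 = 189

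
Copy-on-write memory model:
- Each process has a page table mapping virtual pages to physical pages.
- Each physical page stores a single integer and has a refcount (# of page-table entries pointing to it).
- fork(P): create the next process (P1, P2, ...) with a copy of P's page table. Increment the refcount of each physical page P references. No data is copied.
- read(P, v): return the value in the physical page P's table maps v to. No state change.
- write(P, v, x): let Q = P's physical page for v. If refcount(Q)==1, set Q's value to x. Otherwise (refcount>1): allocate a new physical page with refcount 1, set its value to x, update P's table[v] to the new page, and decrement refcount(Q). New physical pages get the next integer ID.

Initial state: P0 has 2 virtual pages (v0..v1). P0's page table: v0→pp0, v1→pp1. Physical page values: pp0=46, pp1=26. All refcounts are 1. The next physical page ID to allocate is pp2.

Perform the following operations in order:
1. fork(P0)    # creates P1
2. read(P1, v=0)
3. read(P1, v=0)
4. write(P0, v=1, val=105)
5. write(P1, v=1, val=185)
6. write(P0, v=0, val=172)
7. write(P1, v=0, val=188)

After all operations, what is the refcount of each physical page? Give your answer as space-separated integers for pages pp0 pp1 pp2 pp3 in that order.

Op 1: fork(P0) -> P1. 2 ppages; refcounts: pp0:2 pp1:2
Op 2: read(P1, v0) -> 46. No state change.
Op 3: read(P1, v0) -> 46. No state change.
Op 4: write(P0, v1, 105). refcount(pp1)=2>1 -> COPY to pp2. 3 ppages; refcounts: pp0:2 pp1:1 pp2:1
Op 5: write(P1, v1, 185). refcount(pp1)=1 -> write in place. 3 ppages; refcounts: pp0:2 pp1:1 pp2:1
Op 6: write(P0, v0, 172). refcount(pp0)=2>1 -> COPY to pp3. 4 ppages; refcounts: pp0:1 pp1:1 pp2:1 pp3:1
Op 7: write(P1, v0, 188). refcount(pp0)=1 -> write in place. 4 ppages; refcounts: pp0:1 pp1:1 pp2:1 pp3:1

Answer: 1 1 1 1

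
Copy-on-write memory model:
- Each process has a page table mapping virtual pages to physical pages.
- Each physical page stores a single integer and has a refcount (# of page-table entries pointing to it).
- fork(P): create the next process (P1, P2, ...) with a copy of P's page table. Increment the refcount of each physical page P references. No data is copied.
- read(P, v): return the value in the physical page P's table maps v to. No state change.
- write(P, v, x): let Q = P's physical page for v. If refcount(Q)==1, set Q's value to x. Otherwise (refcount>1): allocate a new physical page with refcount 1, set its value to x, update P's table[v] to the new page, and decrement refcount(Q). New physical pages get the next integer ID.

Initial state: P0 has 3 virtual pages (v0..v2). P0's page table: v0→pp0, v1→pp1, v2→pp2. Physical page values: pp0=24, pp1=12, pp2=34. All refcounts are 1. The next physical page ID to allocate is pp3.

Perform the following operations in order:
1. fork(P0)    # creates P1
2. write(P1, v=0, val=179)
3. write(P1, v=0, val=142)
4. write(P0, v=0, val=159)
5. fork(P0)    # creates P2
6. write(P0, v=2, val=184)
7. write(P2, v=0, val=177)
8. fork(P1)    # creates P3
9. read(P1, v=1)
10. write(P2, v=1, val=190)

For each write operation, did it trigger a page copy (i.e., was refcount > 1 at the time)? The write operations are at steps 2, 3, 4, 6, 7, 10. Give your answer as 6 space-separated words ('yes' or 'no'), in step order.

Op 1: fork(P0) -> P1. 3 ppages; refcounts: pp0:2 pp1:2 pp2:2
Op 2: write(P1, v0, 179). refcount(pp0)=2>1 -> COPY to pp3. 4 ppages; refcounts: pp0:1 pp1:2 pp2:2 pp3:1
Op 3: write(P1, v0, 142). refcount(pp3)=1 -> write in place. 4 ppages; refcounts: pp0:1 pp1:2 pp2:2 pp3:1
Op 4: write(P0, v0, 159). refcount(pp0)=1 -> write in place. 4 ppages; refcounts: pp0:1 pp1:2 pp2:2 pp3:1
Op 5: fork(P0) -> P2. 4 ppages; refcounts: pp0:2 pp1:3 pp2:3 pp3:1
Op 6: write(P0, v2, 184). refcount(pp2)=3>1 -> COPY to pp4. 5 ppages; refcounts: pp0:2 pp1:3 pp2:2 pp3:1 pp4:1
Op 7: write(P2, v0, 177). refcount(pp0)=2>1 -> COPY to pp5. 6 ppages; refcounts: pp0:1 pp1:3 pp2:2 pp3:1 pp4:1 pp5:1
Op 8: fork(P1) -> P3. 6 ppages; refcounts: pp0:1 pp1:4 pp2:3 pp3:2 pp4:1 pp5:1
Op 9: read(P1, v1) -> 12. No state change.
Op 10: write(P2, v1, 190). refcount(pp1)=4>1 -> COPY to pp6. 7 ppages; refcounts: pp0:1 pp1:3 pp2:3 pp3:2 pp4:1 pp5:1 pp6:1

yes no no yes yes yes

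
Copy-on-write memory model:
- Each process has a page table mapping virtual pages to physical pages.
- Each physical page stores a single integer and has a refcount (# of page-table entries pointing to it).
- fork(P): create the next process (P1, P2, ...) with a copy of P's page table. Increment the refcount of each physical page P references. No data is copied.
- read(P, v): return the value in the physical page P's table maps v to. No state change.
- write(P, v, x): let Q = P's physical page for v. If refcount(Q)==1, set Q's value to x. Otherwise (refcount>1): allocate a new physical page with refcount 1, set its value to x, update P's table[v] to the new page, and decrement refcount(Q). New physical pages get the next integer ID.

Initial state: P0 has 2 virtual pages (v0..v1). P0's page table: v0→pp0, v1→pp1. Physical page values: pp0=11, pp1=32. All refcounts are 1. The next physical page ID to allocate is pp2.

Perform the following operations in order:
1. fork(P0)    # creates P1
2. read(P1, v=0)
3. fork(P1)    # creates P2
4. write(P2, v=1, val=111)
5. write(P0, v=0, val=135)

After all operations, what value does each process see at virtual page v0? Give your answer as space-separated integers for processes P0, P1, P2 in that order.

Op 1: fork(P0) -> P1. 2 ppages; refcounts: pp0:2 pp1:2
Op 2: read(P1, v0) -> 11. No state change.
Op 3: fork(P1) -> P2. 2 ppages; refcounts: pp0:3 pp1:3
Op 4: write(P2, v1, 111). refcount(pp1)=3>1 -> COPY to pp2. 3 ppages; refcounts: pp0:3 pp1:2 pp2:1
Op 5: write(P0, v0, 135). refcount(pp0)=3>1 -> COPY to pp3. 4 ppages; refcounts: pp0:2 pp1:2 pp2:1 pp3:1
P0: v0 -> pp3 = 135
P1: v0 -> pp0 = 11
P2: v0 -> pp0 = 11

Answer: 135 11 11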